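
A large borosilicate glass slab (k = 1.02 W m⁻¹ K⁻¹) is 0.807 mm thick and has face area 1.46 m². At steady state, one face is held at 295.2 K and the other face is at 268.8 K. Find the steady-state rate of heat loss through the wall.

Q = kA·ΔT/L = 1.02 × 1.46 × |295.2 K − 268.8 K| / 8.07×10^-4 = 48700 W

Q = 48700 W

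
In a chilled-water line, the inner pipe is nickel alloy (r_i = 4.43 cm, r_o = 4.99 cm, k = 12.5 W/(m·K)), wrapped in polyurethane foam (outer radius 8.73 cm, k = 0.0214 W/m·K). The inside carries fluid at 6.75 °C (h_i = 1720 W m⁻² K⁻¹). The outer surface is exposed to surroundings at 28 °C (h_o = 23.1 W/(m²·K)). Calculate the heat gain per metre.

Series thermal resistances, inner to outer:
  R'_conv,in = 1/(2πr h) = 1/(2π·0.0443·1720) = 0.002089 m·K/W
  R'_nickel alloy = ln(0.0499/0.0443)/(2πk) = 0.1190/(2π·12.5) = 0.001516 m·K/W
  R'_polyurethane foam = ln(0.0873/0.0499)/(2πk) = 0.5593/(2π·0.0214) = 4.160 m·K/W
  R'_conv,out = 1/(2πr h) = 1/(2π·0.0873·23.1) = 0.07892 m·K/W
ΣR = 0.002089 + 0.001516 + 4.160 + 0.07892 = 4.243 m·K/W
Q' = ΔT/ΣR = (6.75 °C − 28 °C)/4.243 = -5.01 W/m
(Negative Q' ⇒ heat flows inward; heat gain = 5.01 W/m.)

Q' = 5.01 W/m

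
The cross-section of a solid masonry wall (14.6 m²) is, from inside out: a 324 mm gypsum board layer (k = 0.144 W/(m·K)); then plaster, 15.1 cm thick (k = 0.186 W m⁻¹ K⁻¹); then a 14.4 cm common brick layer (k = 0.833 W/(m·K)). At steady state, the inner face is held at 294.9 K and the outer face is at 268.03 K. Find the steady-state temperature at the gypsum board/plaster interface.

T = 276.21 K

Treat each layer as a resistance in series:
  R_gypsum board = L/(kA) = 0.324/(0.144·14.6) = 0.1541 K/W
  R_plaster = L/(kA) = 0.151/(0.186·14.6) = 0.05560 K/W
  R_common brick = L/(kA) = 0.144/(0.833·14.6) = 0.01184 K/W
ΣR = 0.1541 + 0.05560 + 0.01184 = 0.2215 K/W
Q = ΔT/ΣR = (294.9 K − 268.03 K)/0.2215 = 121.3 W
From the inner boundary to the gypsum board/plaster interface, ΣR_partial = 0.1541 K/W.
T_interface = T_in − Q·ΣR_partial = 294.9 K − (121.3)(0.1541) = 276.21 K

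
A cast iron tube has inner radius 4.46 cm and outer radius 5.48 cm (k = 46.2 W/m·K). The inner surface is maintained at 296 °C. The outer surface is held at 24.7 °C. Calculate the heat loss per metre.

Q' = 382 kW/m

Q' = 2πk·ΔT/ln(r₂/r₁) = 2π × 46.2 × 271.3 / ln(0.0548/0.0446) = 3.82×10^5 W/m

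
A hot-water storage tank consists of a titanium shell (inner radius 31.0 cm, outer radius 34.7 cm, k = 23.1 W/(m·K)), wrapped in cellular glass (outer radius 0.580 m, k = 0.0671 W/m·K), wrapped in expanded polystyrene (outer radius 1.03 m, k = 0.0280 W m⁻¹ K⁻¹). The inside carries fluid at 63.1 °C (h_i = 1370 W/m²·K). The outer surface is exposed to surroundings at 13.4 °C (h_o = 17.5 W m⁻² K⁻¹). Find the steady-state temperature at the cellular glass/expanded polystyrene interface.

T = 43.7 °C

Treat each layer as a resistance in series:
  R_conv,in = 1/(4πr²h) = 1/(4π·0.310²·1370) = 6.044×10^-4 K/W
  R_titanium = (1/0.310 − 1/0.347)/(4πk) = 0.3440/(4π·23.1) = 0.001185 K/W
  R_cellular glass = (1/0.347 − 1/0.580)/(4πk) = 1.158/(4π·0.0671) = 1.373 K/W
  R_expanded polystyrene = (1/0.580 − 1/1.03)/(4πk) = 0.7533/(4π·0.0280) = 2.141 K/W
  R_conv,out = 1/(4πr²h) = 1/(4π·1.03²·17.5) = 0.004286 K/W
ΣR = 6.044×10^-4 + 0.001185 + 1.373 + 2.141 + 0.004286 = 3.520 K/W
Q = ΔT/ΣR = (63.1 °C − 13.4 °C)/3.520 = 14.12 W
From the inner boundary to the cellular glass/expanded polystyrene interface, ΣR_partial = 1.375 K/W.
T_interface = T_in − Q·ΣR_partial = 63.1 °C − (14.12)(1.375) = 43.7 °C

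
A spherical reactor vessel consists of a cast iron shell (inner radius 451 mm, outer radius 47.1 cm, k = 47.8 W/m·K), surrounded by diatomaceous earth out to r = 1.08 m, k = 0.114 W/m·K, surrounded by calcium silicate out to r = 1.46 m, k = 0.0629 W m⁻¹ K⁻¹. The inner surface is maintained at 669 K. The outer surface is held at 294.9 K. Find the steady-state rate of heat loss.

Series thermal resistances, inner to outer:
  R_cast iron = (1/0.451 − 1/0.471)/(4πk) = 0.09415/(4π·47.8) = 1.567×10^-4 K/W
  R_diatomaceous earth = (1/0.471 − 1/1.08)/(4πk) = 1.197/(4π·0.114) = 0.8357 K/W
  R_calcium silicate = (1/1.08 − 1/1.46)/(4πk) = 0.2410/(4π·0.0629) = 0.3049 K/W
ΣR = 1.567×10^-4 + 0.8357 + 0.3049 = 1.141 K/W
Q = ΔT/ΣR = (669 K − 294.9 K)/1.141 = 328 W

Q = 328 W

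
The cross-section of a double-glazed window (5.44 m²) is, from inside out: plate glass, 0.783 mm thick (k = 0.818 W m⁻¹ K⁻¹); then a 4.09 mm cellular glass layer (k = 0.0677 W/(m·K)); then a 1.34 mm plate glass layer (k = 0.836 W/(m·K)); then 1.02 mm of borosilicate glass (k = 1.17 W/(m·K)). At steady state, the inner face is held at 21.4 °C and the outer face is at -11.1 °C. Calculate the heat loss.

Q = 2770 W

Treat each layer as a resistance in series:
  R_plate glass = L/(kA) = 7.83×10^-4/(0.818·5.44) = 1.760×10^-4 K/W
  R_cellular glass = L/(kA) = 0.00409/(0.0677·5.44) = 0.01111 K/W
  R_plate glass = L/(kA) = 0.00134/(0.836·5.44) = 2.946×10^-4 K/W
  R_borosilicate glass = L/(kA) = 0.00102/(1.17·5.44) = 1.603×10^-4 K/W
ΣR = 1.760×10^-4 + 0.01111 + 2.946×10^-4 + 1.603×10^-4 = 0.01174 K/W
Q = ΔT/ΣR = (21.4 °C − -11.1 °C)/0.01174 = 2770 W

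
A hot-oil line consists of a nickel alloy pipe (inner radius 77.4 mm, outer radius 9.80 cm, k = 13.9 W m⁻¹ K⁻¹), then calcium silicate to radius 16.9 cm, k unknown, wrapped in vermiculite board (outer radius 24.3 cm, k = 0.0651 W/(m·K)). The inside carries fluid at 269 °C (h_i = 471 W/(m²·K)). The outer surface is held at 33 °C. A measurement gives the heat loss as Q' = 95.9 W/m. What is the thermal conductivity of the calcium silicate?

k = 0.0554 W/m·K

ΣR = ΔT/Q' = |269 − 33|/95.9 = 2.461 m·K/W
Known resistances:
  R'_conv,in = 1/(2πr h) = 1/(2π·0.0774·471) = 0.004366 m·K/W
  R'_nickel alloy = ln(0.0980/0.0774)/(2πk) = 0.2360/(2π·13.9) = 0.002702 m·K/W
  R'_vermiculite board = ln(0.243/0.169)/(2πk) = 0.3632/(2π·0.0651) = 0.8879 m·K/W
R_calcium silicate = ΣR − ΣR_known = 2.461 − 0.8950 = 1.566 m·K/W
ln(r₂/r₁)/(2πk) = 1.566 ⇒ k = 0.5449/(2π·1.566) = 0.0554 W/m·K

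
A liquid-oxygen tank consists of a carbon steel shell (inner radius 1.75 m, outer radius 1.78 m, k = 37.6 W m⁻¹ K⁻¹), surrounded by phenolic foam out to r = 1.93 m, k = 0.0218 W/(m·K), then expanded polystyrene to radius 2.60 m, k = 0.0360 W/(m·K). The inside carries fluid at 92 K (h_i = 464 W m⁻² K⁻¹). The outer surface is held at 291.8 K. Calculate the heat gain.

Q = 440 W

Series thermal resistances, inner to outer:
  R_conv,in = 1/(4πr²h) = 1/(4π·1.75²·464) = 5.600×10^-5 K/W
  R_carbon steel = (1/1.75 − 1/1.78)/(4πk) = 0.009631/(4π·37.6) = 2.038×10^-5 K/W
  R_phenolic foam = (1/1.78 − 1/1.93)/(4πk) = 0.04366/(4π·0.0218) = 0.1594 K/W
  R_expanded polystyrene = (1/1.93 − 1/2.60)/(4πk) = 0.1335/(4π·0.0360) = 0.2951 K/W
ΣR = 5.600×10^-5 + 2.038×10^-5 + 0.1594 + 0.2951 = 0.4546 K/W
Q = ΔT/ΣR = (92 K − 291.8 K)/0.4546 = -440 W
(Negative Q ⇒ heat flows inward; heat gain = 440 W.)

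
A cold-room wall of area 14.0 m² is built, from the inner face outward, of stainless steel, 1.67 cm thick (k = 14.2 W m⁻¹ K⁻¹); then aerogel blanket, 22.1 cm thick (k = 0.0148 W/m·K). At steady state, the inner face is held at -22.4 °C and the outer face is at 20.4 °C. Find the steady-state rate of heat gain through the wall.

Resistance network (inner→outer):
  R_stainless steel = L/(kA) = 0.0167/(14.2·14.0) = 8.400×10^-5 K/W
  R_aerogel blanket = L/(kA) = 0.221/(0.0148·14.0) = 1.067 K/W
ΣR = 8.400×10^-5 + 1.067 = 1.067 K/W
Q = ΔT/ΣR = (-22.4 °C − 20.4 °C)/1.067 = -40.1 W
(Negative Q ⇒ heat flows inward; heat gain = 40.1 W.)

Q = 40.1 W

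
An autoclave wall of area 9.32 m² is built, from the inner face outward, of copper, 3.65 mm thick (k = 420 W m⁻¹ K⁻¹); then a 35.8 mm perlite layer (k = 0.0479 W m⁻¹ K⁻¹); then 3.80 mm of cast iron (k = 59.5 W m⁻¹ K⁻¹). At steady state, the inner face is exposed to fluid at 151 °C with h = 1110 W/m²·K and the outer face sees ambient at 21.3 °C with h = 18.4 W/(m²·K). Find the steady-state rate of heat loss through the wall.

Treat each layer as a resistance in series:
  R_conv,in = 1/(hA) = 1/(1110·9.32) = 9.666×10^-5 K/W
  R_copper = L/(kA) = 0.00365/(420·9.32) = 9.325×10^-7 K/W
  R_perlite = L/(kA) = 0.0358/(0.0479·9.32) = 0.08019 K/W
  R_cast iron = L/(kA) = 0.00380/(59.5·9.32) = 6.853×10^-6 K/W
  R_conv,out = 1/(hA) = 1/(18.4·9.32) = 0.005831 K/W
ΣR = 9.666×10^-5 + 9.325×10^-7 + 0.08019 + 6.853×10^-6 + 0.005831 = 0.08613 K/W
Q = ΔT/ΣR = (151 °C − 21.3 °C)/0.08613 = 1510 W

Q = 1510 W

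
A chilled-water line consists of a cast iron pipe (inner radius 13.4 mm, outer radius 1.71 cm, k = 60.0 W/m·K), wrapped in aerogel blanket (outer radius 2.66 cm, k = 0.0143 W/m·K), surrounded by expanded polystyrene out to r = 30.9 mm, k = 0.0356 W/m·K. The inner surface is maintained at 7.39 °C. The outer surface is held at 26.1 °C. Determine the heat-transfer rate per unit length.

Resistance network (inner→outer):
  R'_cast iron = ln(0.0171/0.0134)/(2πk) = 0.2438/(2π·60.0) = 6.468×10^-4 m·K/W
  R'_aerogel blanket = ln(0.0266/0.0171)/(2πk) = 0.4418/(2π·0.0143) = 4.917 m·K/W
  R'_expanded polystyrene = ln(0.0309/0.0266)/(2πk) = 0.1498/(2π·0.0356) = 0.6699 m·K/W
ΣR = 6.468×10^-4 + 4.917 + 0.6699 = 5.588 m·K/W
Q' = ΔT/ΣR = (7.39 °C − 26.1 °C)/5.588 = -3.35 W/m
(Negative Q' ⇒ heat flows inward; heat gain = 3.35 W/m.)

Q' = 3.35 W/m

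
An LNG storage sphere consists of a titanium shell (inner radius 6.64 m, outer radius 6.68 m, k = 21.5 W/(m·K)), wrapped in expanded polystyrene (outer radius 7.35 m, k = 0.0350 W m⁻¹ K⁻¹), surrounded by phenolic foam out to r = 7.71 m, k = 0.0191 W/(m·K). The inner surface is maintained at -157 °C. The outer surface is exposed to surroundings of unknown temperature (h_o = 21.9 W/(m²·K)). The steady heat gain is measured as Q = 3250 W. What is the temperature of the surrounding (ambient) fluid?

T_out = 30.1 °C

Sum the resistances:
  R_titanium = (1/6.64 − 1/6.68)/(4πk) = 9.018×10^-4/(4π·21.5) = 3.338×10^-6 K/W
  R_expanded polystyrene = (1/6.68 − 1/7.35)/(4πk) = 0.01365/(4π·0.0350) = 0.03103 K/W
  R_phenolic foam = (1/7.35 − 1/7.71)/(4πk) = 0.006353/(4π·0.0191) = 0.02647 K/W
  R_conv,out = 1/(4πr²h) = 1/(4π·7.71²·21.9) = 6.113×10^-5 K/W
ΣR = 0.05756 K/W
ΔT = Q·ΣR = 3250 × 0.05756 = 187.1 K
Heat flows inward, so T_out = T_in + ΔT = -157 + 187.1 = 30.1 °C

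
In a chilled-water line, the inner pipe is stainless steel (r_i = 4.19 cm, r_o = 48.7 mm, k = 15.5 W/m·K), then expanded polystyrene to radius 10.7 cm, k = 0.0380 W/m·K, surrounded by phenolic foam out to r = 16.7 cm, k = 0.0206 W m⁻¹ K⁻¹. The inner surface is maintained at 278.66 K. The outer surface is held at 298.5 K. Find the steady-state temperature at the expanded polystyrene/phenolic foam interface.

Series thermal resistances, inner to outer:
  R'_stainless steel = ln(0.0487/0.0419)/(2πk) = 0.1504/(2π·15.5) = 0.001544 m·K/W
  R'_expanded polystyrene = ln(0.107/0.0487)/(2πk) = 0.7871/(2π·0.0380) = 3.297 m·K/W
  R'_phenolic foam = ln(0.167/0.107)/(2πk) = 0.4452/(2π·0.0206) = 3.439 m·K/W
ΣR = 0.001544 + 3.297 + 3.439 = 6.738 m·K/W
Q' = ΔT/ΣR = (278.66 K − 298.5 K)/6.738 = -2.944 W/m
From the inner boundary to the expanded polystyrene/phenolic foam interface, ΣR_partial = 3.299 m·K/W.
T_interface = T_in − Q'·ΣR_partial = 278.66 K − (-2.944)(3.299) = 288.4 K

T = 288.4 K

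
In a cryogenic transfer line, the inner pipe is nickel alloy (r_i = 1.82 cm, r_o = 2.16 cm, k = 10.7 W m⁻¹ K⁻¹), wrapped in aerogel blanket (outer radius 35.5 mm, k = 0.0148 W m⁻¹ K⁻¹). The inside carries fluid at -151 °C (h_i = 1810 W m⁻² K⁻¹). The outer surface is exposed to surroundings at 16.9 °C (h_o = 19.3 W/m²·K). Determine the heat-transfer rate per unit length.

Resistance network (inner→outer):
  R'_conv,in = 1/(2πr h) = 1/(2π·0.0182·1810) = 0.004831 m·K/W
  R'_nickel alloy = ln(0.0216/0.0182)/(2πk) = 0.1713/(2π·10.7) = 0.002548 m·K/W
  R'_aerogel blanket = ln(0.0355/0.0216)/(2πk) = 0.4968/(2π·0.0148) = 5.343 m·K/W
  R'_conv,out = 1/(2πr h) = 1/(2π·0.0355·19.3) = 0.2323 m·K/W
ΣR = 0.004831 + 0.002548 + 5.343 + 0.2323 = 5.583 m·K/W
Q' = ΔT/ΣR = (-151 °C − 16.9 °C)/5.583 = -30.1 W/m
(Negative Q' ⇒ heat flows inward; heat gain = 30.1 W/m.)

Q' = 30.1 W/m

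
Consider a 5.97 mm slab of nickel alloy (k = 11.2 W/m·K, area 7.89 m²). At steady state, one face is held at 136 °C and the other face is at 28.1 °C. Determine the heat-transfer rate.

Q = kA·ΔT/L = 11.2 × 7.89 × |136 °C − 28.1 °C| / 0.00597 = 1.60×10^6 W

Q = 1.60×10^6 W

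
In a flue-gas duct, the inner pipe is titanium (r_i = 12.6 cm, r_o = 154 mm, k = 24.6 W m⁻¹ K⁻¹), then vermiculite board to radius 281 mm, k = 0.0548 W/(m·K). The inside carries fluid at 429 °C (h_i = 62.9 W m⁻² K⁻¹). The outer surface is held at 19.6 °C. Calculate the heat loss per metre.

Treat each layer as a resistance in series:
  R'_conv,in = 1/(2πr h) = 1/(2π·0.126·62.9) = 0.02008 m·K/W
  R'_titanium = ln(0.154/0.126)/(2πk) = 0.2007/(2π·24.6) = 0.001298 m·K/W
  R'_vermiculite board = ln(0.281/0.154)/(2πk) = 0.6014/(2π·0.0548) = 1.747 m·K/W
ΣR = 0.02008 + 0.001298 + 1.747 = 1.768 m·K/W
Q' = ΔT/ΣR = (429 °C − 19.6 °C)/1.768 = 232 W/m

Q' = 232 W/m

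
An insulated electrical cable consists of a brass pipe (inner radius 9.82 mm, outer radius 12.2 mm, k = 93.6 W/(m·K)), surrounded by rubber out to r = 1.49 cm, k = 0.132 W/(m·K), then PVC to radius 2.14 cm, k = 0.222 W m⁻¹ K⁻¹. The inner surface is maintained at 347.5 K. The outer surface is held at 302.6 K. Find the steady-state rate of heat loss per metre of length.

Q' = 89.6 W/m

Resistance network (inner→outer):
  R'_brass = ln(0.0122/0.00982)/(2πk) = 0.2170/(2π·93.6) = 3.690×10^-4 m·K/W
  R'_rubber = ln(0.0149/0.0122)/(2πk) = 0.1999/(2π·0.132) = 0.2411 m·K/W
  R'_PVC = ln(0.0214/0.0149)/(2πk) = 0.3620/(2π·0.222) = 0.2595 m·K/W
ΣR = 3.690×10^-4 + 0.2411 + 0.2595 = 0.5010 m·K/W
Q' = ΔT/ΣR = (347.5 K − 302.6 K)/0.5010 = 89.6 W/m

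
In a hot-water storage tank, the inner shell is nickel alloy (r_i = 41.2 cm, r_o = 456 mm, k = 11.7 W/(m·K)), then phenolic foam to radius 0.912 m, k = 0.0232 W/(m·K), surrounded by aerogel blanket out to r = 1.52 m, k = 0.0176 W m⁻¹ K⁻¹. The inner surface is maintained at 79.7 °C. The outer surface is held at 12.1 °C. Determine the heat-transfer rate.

Treat each layer as a resistance in series:
  R_nickel alloy = (1/0.412 − 1/0.456)/(4πk) = 0.2342/(4π·11.7) = 0.001593 K/W
  R_phenolic foam = (1/0.456 − 1/0.912)/(4πk) = 1.096/(4π·0.0232) = 3.761 K/W
  R_aerogel blanket = (1/0.912 − 1/1.52)/(4πk) = 0.4386/(4π·0.0176) = 1.983 K/W
ΣR = 0.001593 + 3.761 + 1.983 = 5.746 K/W
Q = ΔT/ΣR = (79.7 °C − 12.1 °C)/5.746 = 11.8 W

Q = 11.8 W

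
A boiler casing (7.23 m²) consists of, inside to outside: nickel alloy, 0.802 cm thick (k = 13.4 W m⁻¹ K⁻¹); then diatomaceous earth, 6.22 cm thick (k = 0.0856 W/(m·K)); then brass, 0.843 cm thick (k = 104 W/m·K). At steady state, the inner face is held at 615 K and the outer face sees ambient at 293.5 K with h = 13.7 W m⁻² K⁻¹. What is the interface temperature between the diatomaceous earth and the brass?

Treat each layer as a resistance in series:
  R_nickel alloy = L/(kA) = 0.00802/(13.4·7.23) = 8.278×10^-5 K/W
  R_diatomaceous earth = L/(kA) = 0.0622/(0.0856·7.23) = 0.1005 K/W
  R_brass = L/(kA) = 0.00843/(104·7.23) = 1.121×10^-5 K/W
  R_conv,out = 1/(hA) = 1/(13.7·7.23) = 0.01010 K/W
ΣR = 8.278×10^-5 + 0.1005 + 1.121×10^-5 + 0.01010 = 0.1107 K/W
Q = ΔT/ΣR = (615 K − 293.5 K)/0.1107 = 2904 W
From the inner boundary to the diatomaceous earth/brass interface, ΣR_partial = 0.1006 K/W.
T_interface = T_in − Q·ΣR_partial = 615 K − (2904)(0.1006) = 322.9 K

T = 322.9 K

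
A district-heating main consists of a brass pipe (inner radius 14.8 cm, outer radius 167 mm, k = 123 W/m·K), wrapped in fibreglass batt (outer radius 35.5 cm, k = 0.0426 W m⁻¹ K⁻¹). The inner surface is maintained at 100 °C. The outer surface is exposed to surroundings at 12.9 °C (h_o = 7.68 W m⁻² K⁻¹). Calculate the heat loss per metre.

Q' = 30.3 W/m

Resistance network (inner→outer):
  R'_brass = ln(0.167/0.148)/(2πk) = 0.1208/(2π·123) = 1.563×10^-4 m·K/W
  R'_fibreglass batt = ln(0.355/0.167)/(2πk) = 0.7541/(2π·0.0426) = 2.817 m·K/W
  R'_conv,out = 1/(2πr h) = 1/(2π·0.355·7.68) = 0.05838 m·K/W
ΣR = 1.563×10^-4 + 2.817 + 0.05838 = 2.876 m·K/W
Q' = ΔT/ΣR = (100 °C − 12.9 °C)/2.876 = 30.3 W/m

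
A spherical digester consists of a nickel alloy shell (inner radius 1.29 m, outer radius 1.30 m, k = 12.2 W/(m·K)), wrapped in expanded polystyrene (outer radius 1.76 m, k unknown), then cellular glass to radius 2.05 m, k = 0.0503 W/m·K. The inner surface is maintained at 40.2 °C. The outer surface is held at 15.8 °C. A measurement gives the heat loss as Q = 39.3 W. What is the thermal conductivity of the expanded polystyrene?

ΣR = ΔT/Q = |40.2 − 15.8|/39.3 = 0.6209 K/W
Known resistances:
  R_nickel alloy = (1/1.29 − 1/1.30)/(4πk) = 0.005963/(4π·12.2) = 3.890×10^-5 K/W
  R_cellular glass = (1/1.76 − 1/2.05)/(4πk) = 0.08038/(4π·0.0503) = 0.1272 K/W
R_expanded polystyrene = ΣR − ΣR_known = 0.6209 − 0.1272 = 0.4937 K/W
(1/r₁−1/r₂)/(4πk) = 0.4937 ⇒ k = 0.2010/(4π·0.4937) = 0.0324 W/m·K

k = 0.0324 W/m·K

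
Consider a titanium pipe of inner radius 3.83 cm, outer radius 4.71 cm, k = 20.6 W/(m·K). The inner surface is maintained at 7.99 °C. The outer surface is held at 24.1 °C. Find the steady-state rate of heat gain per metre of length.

Q' = 10.1 kW/m

Q' = 2πk·ΔT/ln(r₂/r₁) = 2π × 20.6 × 16.11 / ln(0.0471/0.0383) = 10100 W/m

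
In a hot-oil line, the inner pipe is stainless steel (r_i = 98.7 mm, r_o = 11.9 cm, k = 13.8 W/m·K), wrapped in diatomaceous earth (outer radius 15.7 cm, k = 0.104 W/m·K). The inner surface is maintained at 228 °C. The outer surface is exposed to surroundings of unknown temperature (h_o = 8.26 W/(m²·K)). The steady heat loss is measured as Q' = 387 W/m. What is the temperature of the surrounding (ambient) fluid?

T_out = 15.5 °C

Sum the resistances:
  R'_stainless steel = ln(0.119/0.0987)/(2πk) = 0.1870/(2π·13.8) = 0.002157 m·K/W
  R'_diatomaceous earth = ln(0.157/0.119)/(2πk) = 0.2771/(2π·0.104) = 0.4241 m·K/W
  R'_conv,out = 1/(2πr h) = 1/(2π·0.157·8.26) = 0.1227 m·K/W
ΣR = 0.5490 m·K/W
ΔT = Q'·ΣR = 387 × 0.5490 = 212.5 K
Heat flows outward, so T_out = T_in − ΔT = 228 − 212.5 = 15.5 °C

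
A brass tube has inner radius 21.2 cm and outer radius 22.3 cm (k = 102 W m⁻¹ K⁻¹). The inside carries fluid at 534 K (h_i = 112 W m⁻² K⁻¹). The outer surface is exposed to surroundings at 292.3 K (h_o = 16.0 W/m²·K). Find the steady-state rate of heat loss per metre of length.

Resistance network (inner→outer):
  R'_conv,in = 1/(2πr h) = 1/(2π·0.212·112) = 0.006703 m·K/W
  R'_brass = ln(0.223/0.212)/(2πk) = 0.05059/(2π·102) = 7.893×10^-5 m·K/W
  R'_conv,out = 1/(2πr h) = 1/(2π·0.223·16.0) = 0.04461 m·K/W
ΣR = 0.006703 + 7.893×10^-5 + 0.04461 = 0.05139 m·K/W
Q' = ΔT/ΣR = (534 K − 292.3 K)/0.05139 = 4700 W/m

Q' = 4.70 kW/m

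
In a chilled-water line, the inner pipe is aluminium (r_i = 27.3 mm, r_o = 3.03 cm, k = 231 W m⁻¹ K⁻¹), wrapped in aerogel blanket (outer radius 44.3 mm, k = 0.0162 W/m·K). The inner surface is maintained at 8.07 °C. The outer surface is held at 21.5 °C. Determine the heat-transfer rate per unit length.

Q' = 3.60 W/m

Resistance network (inner→outer):
  R'_aluminium = ln(0.0303/0.0273)/(2πk) = 0.1043/(2π·231) = 7.183×10^-5 m·K/W
  R'_aerogel blanket = ln(0.0443/0.0303)/(2πk) = 0.3798/(2π·0.0162) = 3.732 m·K/W
ΣR = 7.183×10^-5 + 3.732 = 3.732 m·K/W
Q' = ΔT/ΣR = (8.07 °C − 21.5 °C)/3.732 = -3.60 W/m
(Negative Q' ⇒ heat flows inward; heat gain = 3.60 W/m.)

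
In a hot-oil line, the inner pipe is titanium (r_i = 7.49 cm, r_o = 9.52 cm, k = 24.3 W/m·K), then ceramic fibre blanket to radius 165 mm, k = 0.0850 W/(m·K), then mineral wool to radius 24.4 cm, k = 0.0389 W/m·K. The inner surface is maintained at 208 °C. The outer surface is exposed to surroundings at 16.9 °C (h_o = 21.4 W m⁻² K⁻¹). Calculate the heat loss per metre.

Q' = 71.8 W/m

Treat each layer as a resistance in series:
  R'_titanium = ln(0.0952/0.0749)/(2πk) = 0.2398/(2π·24.3) = 0.001571 m·K/W
  R'_ceramic fibre blanket = ln(0.165/0.0952)/(2πk) = 0.5500/(2π·0.0850) = 1.030 m·K/W
  R'_mineral wool = ln(0.244/0.165)/(2πk) = 0.3912/(2π·0.0389) = 1.601 m·K/W
  R'_conv,out = 1/(2πr h) = 1/(2π·0.244·21.4) = 0.03048 m·K/W
ΣR = 0.001571 + 1.030 + 1.601 + 0.03048 = 2.663 m·K/W
Q' = ΔT/ΣR = (208 °C − 16.9 °C)/2.663 = 71.8 W/m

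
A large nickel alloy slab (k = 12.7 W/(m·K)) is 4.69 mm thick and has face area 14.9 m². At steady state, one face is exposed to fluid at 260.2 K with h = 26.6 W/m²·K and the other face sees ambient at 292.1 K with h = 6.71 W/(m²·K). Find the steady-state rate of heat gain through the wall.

Q = 2540 W

Series thermal resistances, inner to outer:
  R_conv,in = 1/(hA) = 1/(26.6·14.9) = 0.002523 K/W
  R_nickel alloy = L/(kA) = 0.00469/(12.7·14.9) = 2.478×10^-5 K/W
  R_conv,out = 1/(hA) = 1/(6.71·14.9) = 0.01000 K/W
ΣR = 0.002523 + 2.478×10^-5 + 0.01000 = 0.01255 K/W
Q = ΔT/ΣR = (260.2 K − 292.1 K)/0.01255 = -2540 W
(Negative Q ⇒ heat flows inward; heat gain = 2540 W.)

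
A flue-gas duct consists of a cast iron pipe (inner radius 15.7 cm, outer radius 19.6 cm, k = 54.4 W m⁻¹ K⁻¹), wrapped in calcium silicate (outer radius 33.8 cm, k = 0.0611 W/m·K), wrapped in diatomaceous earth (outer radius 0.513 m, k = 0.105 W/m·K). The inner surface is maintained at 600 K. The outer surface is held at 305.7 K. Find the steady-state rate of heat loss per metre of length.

Resistance network (inner→outer):
  R'_cast iron = ln(0.196/0.157)/(2πk) = 0.2219/(2π·54.4) = 6.491×10^-4 m·K/W
  R'_calcium silicate = ln(0.338/0.196)/(2πk) = 0.5449/(2π·0.0611) = 1.419 m·K/W
  R'_diatomaceous earth = ln(0.513/0.338)/(2πk) = 0.4172/(2π·0.105) = 0.6324 m·K/W
ΣR = 6.491×10^-4 + 1.419 + 0.6324 = 2.052 m·K/W
Q' = ΔT/ΣR = (600 K − 305.7 K)/2.052 = 143 W/m

Q' = 143 W/m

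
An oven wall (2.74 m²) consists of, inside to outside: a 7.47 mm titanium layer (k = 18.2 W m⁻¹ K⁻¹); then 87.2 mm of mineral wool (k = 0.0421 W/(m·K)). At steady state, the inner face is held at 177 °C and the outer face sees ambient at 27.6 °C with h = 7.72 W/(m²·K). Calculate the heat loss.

Resistance network (inner→outer):
  R_titanium = L/(kA) = 0.00747/(18.2·2.74) = 1.498×10^-4 K/W
  R_mineral wool = L/(kA) = 0.0872/(0.0421·2.74) = 0.7559 K/W
  R_conv,out = 1/(hA) = 1/(7.72·2.74) = 0.04728 K/W
ΣR = 1.498×10^-4 + 0.7559 + 0.04728 = 0.8033 K/W
Q = ΔT/ΣR = (177 °C − 27.6 °C)/0.8033 = 186 W

Q = 186 W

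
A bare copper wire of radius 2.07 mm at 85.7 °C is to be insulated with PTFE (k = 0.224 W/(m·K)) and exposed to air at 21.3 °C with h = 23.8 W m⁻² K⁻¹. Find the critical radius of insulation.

For a cylinder, r_cr = k_ins/h = 0.224/23.8 = 0.00941 m = 0.941 cm

r_cr = 0.941 cm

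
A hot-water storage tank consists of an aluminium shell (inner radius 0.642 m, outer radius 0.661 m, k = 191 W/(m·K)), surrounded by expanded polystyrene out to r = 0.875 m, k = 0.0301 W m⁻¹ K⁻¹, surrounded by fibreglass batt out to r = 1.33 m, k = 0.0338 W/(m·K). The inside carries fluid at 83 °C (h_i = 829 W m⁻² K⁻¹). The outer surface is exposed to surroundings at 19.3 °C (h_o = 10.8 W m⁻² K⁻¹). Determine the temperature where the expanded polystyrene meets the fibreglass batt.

Treat each layer as a resistance in series:
  R_conv,in = 1/(4πr²h) = 1/(4π·0.642²·829) = 2.329×10^-4 K/W
  R_aluminium = (1/0.642 − 1/0.661)/(4πk) = 0.04477/(4π·191) = 1.865×10^-5 K/W
  R_expanded polystyrene = (1/0.661 − 1/0.875)/(4πk) = 0.3700/(4π·0.0301) = 0.9782 K/W
  R_fibreglass batt = (1/0.875 − 1/1.33)/(4πk) = 0.3910/(4π·0.0338) = 0.9205 K/W
  R_conv,out = 1/(4πr²h) = 1/(4π·1.33²·10.8) = 0.004165 K/W
ΣR = 2.329×10^-4 + 1.865×10^-5 + 0.9782 + 0.9205 + 0.004165 = 1.903 K/W
Q = ΔT/ΣR = (83 °C − 19.3 °C)/1.903 = 33.47 W
From the inner boundary to the expanded polystyrene/fibreglass batt interface, ΣR_partial = 0.9785 K/W.
T_interface = T_in − Q·ΣR_partial = 83 °C − (33.47)(0.9785) = 50.2 °C

T = 50.2 °C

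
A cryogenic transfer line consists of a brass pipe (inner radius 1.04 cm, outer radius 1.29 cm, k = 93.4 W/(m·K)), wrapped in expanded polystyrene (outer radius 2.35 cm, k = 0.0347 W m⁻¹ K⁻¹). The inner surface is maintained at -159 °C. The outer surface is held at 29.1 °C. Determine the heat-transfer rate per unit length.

Q' = 68.4 W/m

Resistance network (inner→outer):
  R'_brass = ln(0.0129/0.0104)/(2πk) = 0.2154/(2π·93.4) = 3.671×10^-4 m·K/W
  R'_expanded polystyrene = ln(0.0235/0.0129)/(2πk) = 0.5998/(2π·0.0347) = 2.751 m·K/W
ΣR = 3.671×10^-4 + 2.751 = 2.751 m·K/W
Q' = ΔT/ΣR = (-159 °C − 29.1 °C)/2.751 = -68.4 W/m
(Negative Q' ⇒ heat flows inward; heat gain = 68.4 W/m.)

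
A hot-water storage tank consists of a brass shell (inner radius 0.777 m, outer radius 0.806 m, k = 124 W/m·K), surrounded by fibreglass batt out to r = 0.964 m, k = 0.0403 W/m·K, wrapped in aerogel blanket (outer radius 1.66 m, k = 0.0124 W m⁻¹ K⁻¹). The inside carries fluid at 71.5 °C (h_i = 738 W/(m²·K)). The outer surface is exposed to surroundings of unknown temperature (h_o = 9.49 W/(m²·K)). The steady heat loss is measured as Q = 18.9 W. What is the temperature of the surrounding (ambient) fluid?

T_out = 11.1 °C

Sum the resistances:
  R_conv,in = 1/(4πr²h) = 1/(4π·0.777²·738) = 1.786×10^-4 K/W
  R_brass = (1/0.777 − 1/0.806)/(4πk) = 0.04631/(4π·124) = 2.972×10^-5 K/W
  R_fibreglass batt = (1/0.806 − 1/0.964)/(4πk) = 0.2034/(4π·0.0403) = 0.4015 K/W
  R_aerogel blanket = (1/0.964 − 1/1.66)/(4πk) = 0.4349/(4π·0.0124) = 2.791 K/W
  R_conv,out = 1/(4πr²h) = 1/(4π·1.66²·9.49) = 0.003043 K/W
ΣR = 3.196 K/W
ΔT = Q·ΣR = 18.9 × 3.196 = 60.40 K
Heat flows outward, so T_out = T_in − ΔT = 71.5 − 60.40 = 11.1 °C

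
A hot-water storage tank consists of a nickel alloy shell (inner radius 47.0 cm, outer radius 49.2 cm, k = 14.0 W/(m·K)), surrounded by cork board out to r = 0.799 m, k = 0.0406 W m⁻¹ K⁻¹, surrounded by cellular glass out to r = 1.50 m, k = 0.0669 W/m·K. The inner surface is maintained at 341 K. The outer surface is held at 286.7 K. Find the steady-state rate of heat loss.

Q = 24.4 W

Resistance network (inner→outer):
  R_nickel alloy = (1/0.470 − 1/0.492)/(4πk) = 0.09514/(4π·14.0) = 5.408×10^-4 K/W
  R_cork board = (1/0.492 − 1/0.799)/(4πk) = 0.7810/(4π·0.0406) = 1.531 K/W
  R_cellular glass = (1/0.799 − 1/1.50)/(4πk) = 0.5849/(4π·0.0669) = 0.6957 K/W
ΣR = 5.408×10^-4 + 1.531 + 0.6957 = 2.227 K/W
Q = ΔT/ΣR = (341 K − 286.7 K)/2.227 = 24.4 W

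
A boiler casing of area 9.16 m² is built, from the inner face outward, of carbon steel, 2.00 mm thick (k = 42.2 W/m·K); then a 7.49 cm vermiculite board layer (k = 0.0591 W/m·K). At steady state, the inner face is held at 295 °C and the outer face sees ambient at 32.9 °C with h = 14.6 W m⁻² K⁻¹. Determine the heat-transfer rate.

Treat each layer as a resistance in series:
  R_carbon steel = L/(kA) = 0.00200/(42.2·9.16) = 5.174×10^-6 K/W
  R_vermiculite board = L/(kA) = 0.0749/(0.0591·9.16) = 0.1384 K/W
  R_conv,out = 1/(hA) = 1/(14.6·9.16) = 0.007477 K/W
ΣR = 5.174×10^-6 + 0.1384 + 0.007477 = 0.1459 K/W
Q = ΔT/ΣR = (295 °C − 32.9 °C)/0.1459 = 1800 W

Q = 1800 W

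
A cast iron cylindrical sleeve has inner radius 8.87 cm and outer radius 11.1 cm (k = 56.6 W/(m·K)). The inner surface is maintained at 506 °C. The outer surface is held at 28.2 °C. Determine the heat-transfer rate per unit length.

Q' = 2πk·ΔT/ln(r₂/r₁) = 2π × 56.6 × 477.8 / ln(0.111/0.0887) = 7.58×10^5 W/m

Q' = 758 kW/m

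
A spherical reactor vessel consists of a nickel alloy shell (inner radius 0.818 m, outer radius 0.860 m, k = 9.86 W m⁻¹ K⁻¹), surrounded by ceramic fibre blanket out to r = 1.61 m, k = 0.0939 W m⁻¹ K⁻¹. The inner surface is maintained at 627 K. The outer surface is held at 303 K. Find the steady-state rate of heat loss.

Q = 705 W

Series thermal resistances, inner to outer:
  R_nickel alloy = (1/0.818 − 1/0.860)/(4πk) = 0.05970/(4π·9.86) = 4.818×10^-4 K/W
  R_ceramic fibre blanket = (1/0.860 − 1/1.61)/(4πk) = 0.5417/(4π·0.0939) = 0.4591 K/W
ΣR = 4.818×10^-4 + 0.4591 = 0.4596 K/W
Q = ΔT/ΣR = (627 K − 303 K)/0.4596 = 705 W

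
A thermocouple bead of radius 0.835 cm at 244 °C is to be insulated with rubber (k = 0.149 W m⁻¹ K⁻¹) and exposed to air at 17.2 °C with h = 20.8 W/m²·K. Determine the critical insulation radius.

For a sphere, r_cr = 2k_ins/h = 2·0.149/20.8 = 0.0143 m = 1.43 cm

r_cr = 1.43 cm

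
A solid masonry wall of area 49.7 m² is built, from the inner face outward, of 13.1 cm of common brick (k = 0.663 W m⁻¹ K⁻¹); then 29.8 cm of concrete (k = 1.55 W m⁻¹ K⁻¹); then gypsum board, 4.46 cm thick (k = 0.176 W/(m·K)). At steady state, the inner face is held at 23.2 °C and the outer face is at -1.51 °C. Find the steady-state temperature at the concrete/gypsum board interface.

T = 8.22 °C

Treat each layer as a resistance in series:
  R_common brick = L/(kA) = 0.131/(0.663·49.7) = 0.003976 K/W
  R_concrete = L/(kA) = 0.298/(1.55·49.7) = 0.003868 K/W
  R_gypsum board = L/(kA) = 0.0446/(0.176·49.7) = 0.005099 K/W
ΣR = 0.003976 + 0.003868 + 0.005099 = 0.01294 K/W
Q = ΔT/ΣR = (23.2 °C − -1.51 °C)/0.01294 = 1910 W
From the inner boundary to the concrete/gypsum board interface, ΣR_partial = 0.007844 K/W.
T_interface = T_in − Q·ΣR_partial = 23.2 °C − (1910)(0.007844) = 8.22 °C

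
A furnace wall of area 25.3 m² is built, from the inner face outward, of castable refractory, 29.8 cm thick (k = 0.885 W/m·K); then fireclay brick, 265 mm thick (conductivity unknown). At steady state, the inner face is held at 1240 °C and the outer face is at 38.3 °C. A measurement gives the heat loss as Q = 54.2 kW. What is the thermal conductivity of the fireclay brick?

ΣR = ΔT/Q = |1240 − 38.3|/54200 = 0.02217 K/W
Known resistances:
  R_castable refractory = L/(kA) = 0.298/(0.885·25.3) = 0.01331 K/W
R_fireclay brick = ΣR − ΣR_known = 0.02217 − 0.01331 = 0.008860 K/W
L/(kA) = 0.008860 ⇒ k = 0.265/(0.008860·25.3) = 1.18 W/m·K

k = 1.18 W/m·K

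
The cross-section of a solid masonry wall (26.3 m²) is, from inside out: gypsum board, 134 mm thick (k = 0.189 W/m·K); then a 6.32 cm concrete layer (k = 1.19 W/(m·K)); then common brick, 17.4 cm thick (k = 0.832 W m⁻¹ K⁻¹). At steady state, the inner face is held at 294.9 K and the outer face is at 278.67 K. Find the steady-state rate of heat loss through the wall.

Treat each layer as a resistance in series:
  R_gypsum board = L/(kA) = 0.134/(0.189·26.3) = 0.02696 K/W
  R_concrete = L/(kA) = 0.0632/(1.19·26.3) = 0.002019 K/W
  R_common brick = L/(kA) = 0.174/(0.832·26.3) = 0.007952 K/W
ΣR = 0.02696 + 0.002019 + 0.007952 = 0.03693 K/W
Q = ΔT/ΣR = (294.9 K − 278.67 K)/0.03693 = 439 W

Q = 439 W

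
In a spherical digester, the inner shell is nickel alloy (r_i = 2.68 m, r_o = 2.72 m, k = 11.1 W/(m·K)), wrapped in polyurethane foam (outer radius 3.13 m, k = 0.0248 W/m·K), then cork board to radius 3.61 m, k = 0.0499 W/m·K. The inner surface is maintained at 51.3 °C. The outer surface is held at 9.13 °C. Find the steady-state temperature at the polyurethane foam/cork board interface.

Treat each layer as a resistance in series:
  R_nickel alloy = (1/2.68 − 1/2.72)/(4πk) = 0.005487/(4π·11.1) = 3.934×10^-5 K/W
  R_polyurethane foam = (1/2.72 − 1/3.13)/(4πk) = 0.04816/(4π·0.0248) = 0.1545 K/W
  R_cork board = (1/3.13 − 1/3.61)/(4πk) = 0.04248/(4π·0.0499) = 0.06775 K/W
ΣR = 3.934×10^-5 + 0.1545 + 0.06775 = 0.2223 K/W
Q = ΔT/ΣR = (51.3 °C − 9.13 °C)/0.2223 = 189.7 W
From the inner boundary to the polyurethane foam/cork board interface, ΣR_partial = 0.1545 K/W.
T_interface = T_in − Q·ΣR_partial = 51.3 °C − (189.7)(0.1545) = 22.0 °C

T = 22.0 °C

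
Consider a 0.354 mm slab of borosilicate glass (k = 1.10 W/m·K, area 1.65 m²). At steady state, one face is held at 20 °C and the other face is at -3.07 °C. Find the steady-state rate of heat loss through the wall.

Q = 1.18×10^5 W

Q = kA·ΔT/L = 1.10 × 1.65 × |20 °C − -3.07 °C| / 3.54×10^-4 = 1.18×10^5 W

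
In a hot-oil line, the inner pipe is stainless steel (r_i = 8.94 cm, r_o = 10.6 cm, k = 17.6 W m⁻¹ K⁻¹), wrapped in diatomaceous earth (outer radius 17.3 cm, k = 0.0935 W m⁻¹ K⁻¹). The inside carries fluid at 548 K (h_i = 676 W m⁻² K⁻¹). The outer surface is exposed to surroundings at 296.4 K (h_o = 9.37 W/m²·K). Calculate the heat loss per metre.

Resistance network (inner→outer):
  R'_conv,in = 1/(2πr h) = 1/(2π·0.0894·676) = 0.002634 m·K/W
  R'_stainless steel = ln(0.106/0.0894)/(2πk) = 0.1703/(2π·17.6) = 0.001540 m·K/W
  R'_diatomaceous earth = ln(0.173/0.106)/(2πk) = 0.4899/(2π·0.0935) = 0.8338 m·K/W
  R'_conv,out = 1/(2πr h) = 1/(2π·0.173·9.37) = 0.09818 m·K/W
ΣR = 0.002634 + 0.001540 + 0.8338 + 0.09818 = 0.9362 m·K/W
Q' = ΔT/ΣR = (548 K − 296.4 K)/0.9362 = 269 W/m

Q' = 269 W/m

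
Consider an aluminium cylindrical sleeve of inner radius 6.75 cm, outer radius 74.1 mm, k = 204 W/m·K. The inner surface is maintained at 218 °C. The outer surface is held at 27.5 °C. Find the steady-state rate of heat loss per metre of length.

Q' = 2.62×10^6 W/m

Q' = 2πk·ΔT/ln(r₂/r₁) = 2π × 204 × 190.5 / ln(0.0741/0.0675) = 2.62×10^6 W/m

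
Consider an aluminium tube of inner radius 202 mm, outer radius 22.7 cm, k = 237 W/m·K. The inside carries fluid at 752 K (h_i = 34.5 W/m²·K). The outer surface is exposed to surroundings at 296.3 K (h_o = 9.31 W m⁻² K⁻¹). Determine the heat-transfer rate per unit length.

Q' = 4640 W/m

Treat each layer as a resistance in series:
  R'_conv,in = 1/(2πr h) = 1/(2π·0.202·34.5) = 0.02284 m·K/W
  R'_aluminium = ln(0.227/0.202)/(2πk) = 0.1167/(2π·237) = 7.836×10^-5 m·K/W
  R'_conv,out = 1/(2πr h) = 1/(2π·0.227·9.31) = 0.07531 m·K/W
ΣR = 0.02284 + 7.836×10^-5 + 0.07531 = 0.09823 m·K/W
Q' = ΔT/ΣR = (752 K − 296.3 K)/0.09823 = 4640 W/m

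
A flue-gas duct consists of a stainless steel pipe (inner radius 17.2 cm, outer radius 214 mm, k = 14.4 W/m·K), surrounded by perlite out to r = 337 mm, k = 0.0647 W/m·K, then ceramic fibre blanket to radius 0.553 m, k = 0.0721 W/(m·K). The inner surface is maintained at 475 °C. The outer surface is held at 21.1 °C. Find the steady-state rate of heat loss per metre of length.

Resistance network (inner→outer):
  R'_stainless steel = ln(0.214/0.172)/(2πk) = 0.2185/(2π·14.4) = 0.002415 m·K/W
  R'_perlite = ln(0.337/0.214)/(2πk) = 0.4541/(2π·0.0647) = 1.117 m·K/W
  R'_ceramic fibre blanket = ln(0.553/0.337)/(2πk) = 0.4953/(2π·0.0721) = 1.093 m·K/W
ΣR = 0.002415 + 1.117 + 1.093 = 2.212 m·K/W
Q' = ΔT/ΣR = (475 °C − 21.1 °C)/2.212 = 205 W/m

Q' = 205 W/m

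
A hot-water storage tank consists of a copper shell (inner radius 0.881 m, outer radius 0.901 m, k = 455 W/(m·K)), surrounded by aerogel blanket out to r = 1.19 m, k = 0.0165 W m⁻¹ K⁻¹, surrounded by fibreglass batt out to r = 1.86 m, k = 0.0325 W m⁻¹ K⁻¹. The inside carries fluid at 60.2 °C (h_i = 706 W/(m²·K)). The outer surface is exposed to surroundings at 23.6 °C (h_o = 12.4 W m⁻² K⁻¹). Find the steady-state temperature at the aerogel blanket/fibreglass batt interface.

Series thermal resistances, inner to outer:
  R_conv,in = 1/(4πr²h) = 1/(4π·0.881²·706) = 1.452×10^-4 K/W
  R_copper = (1/0.881 − 1/0.901)/(4πk) = 0.02520/(4π·455) = 4.407×10^-6 K/W
  R_aerogel blanket = (1/0.901 − 1/1.19)/(4πk) = 0.2695/(4π·0.0165) = 1.300 K/W
  R_fibreglass batt = (1/1.19 − 1/1.86)/(4πk) = 0.3027/(4π·0.0325) = 0.7412 K/W
  R_conv,out = 1/(4πr²h) = 1/(4π·1.86²·12.4) = 0.001855 K/W
ΣR = 1.452×10^-4 + 4.407×10^-6 + 1.300 + 0.7412 + 0.001855 = 2.043 K/W
Q = ΔT/ΣR = (60.2 °C − 23.6 °C)/2.043 = 17.91 W
From the inner boundary to the aerogel blanket/fibreglass batt interface, ΣR_partial = 1.300 K/W.
T_interface = T_in − Q·ΣR_partial = 60.2 °C − (17.91)(1.300) = 36.9 °C

T = 36.9 °C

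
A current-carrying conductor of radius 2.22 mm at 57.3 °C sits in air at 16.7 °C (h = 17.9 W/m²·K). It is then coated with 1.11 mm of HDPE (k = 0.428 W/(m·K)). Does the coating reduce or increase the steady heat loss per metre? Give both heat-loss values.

Critical radius for a cylinder: r_cr = k/h = 0.0239 m = 2.39 cm.
Outer radius after coating: r₂ = 0.00222 + 0.00111 = 0.00333 m.
Since r₁ < r_cr and r₂ ≤ r_cr, the coating moves toward the maximum at r_cr — heat loss rises.
Bare: R = 1/(2πr₁h) = 4.005 m·K/W; Q = 40.6/4.005 = 10.1 W/m.
Coated: R = R_cond + R_conv = 2.821 m·K/W; Q = 40.6/2.821 = 14.4 W/m.

increases: 10.1 → 14.4 W/m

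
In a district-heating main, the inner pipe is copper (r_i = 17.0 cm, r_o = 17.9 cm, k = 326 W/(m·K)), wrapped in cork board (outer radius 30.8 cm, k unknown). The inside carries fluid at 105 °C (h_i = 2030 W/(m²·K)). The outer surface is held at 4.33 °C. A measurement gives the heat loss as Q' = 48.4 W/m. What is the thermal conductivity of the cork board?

k = 0.0415 W/m·K

ΣR = ΔT/Q' = |105 − 4.33|/48.4 = 2.080 m·K/W
Known resistances:
  R'_conv,in = 1/(2πr h) = 1/(2π·0.170·2030) = 4.612×10^-4 m·K/W
  R'_copper = ln(0.179/0.170)/(2πk) = 0.05159/(2π·326) = 2.519×10^-5 m·K/W
R_cork board = ΣR − ΣR_known = 2.080 − 4.864×10^-4 = 2.080 m·K/W
ln(r₂/r₁)/(2πk) = 2.080 ⇒ k = 0.5427/(2π·2.080) = 0.0415 W/m·K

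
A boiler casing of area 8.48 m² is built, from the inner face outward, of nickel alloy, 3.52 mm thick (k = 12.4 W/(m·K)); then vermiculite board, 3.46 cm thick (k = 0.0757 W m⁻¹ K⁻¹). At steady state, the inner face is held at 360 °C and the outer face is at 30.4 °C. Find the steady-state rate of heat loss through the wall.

Q = 6110 W

Series thermal resistances, inner to outer:
  R_nickel alloy = L/(kA) = 0.00352/(12.4·8.48) = 3.348×10^-5 K/W
  R_vermiculite board = L/(kA) = 0.0346/(0.0757·8.48) = 0.05390 K/W
ΣR = 3.348×10^-5 + 0.05390 = 0.05393 K/W
Q = ΔT/ΣR = (360 °C − 30.4 °C)/0.05393 = 6110 W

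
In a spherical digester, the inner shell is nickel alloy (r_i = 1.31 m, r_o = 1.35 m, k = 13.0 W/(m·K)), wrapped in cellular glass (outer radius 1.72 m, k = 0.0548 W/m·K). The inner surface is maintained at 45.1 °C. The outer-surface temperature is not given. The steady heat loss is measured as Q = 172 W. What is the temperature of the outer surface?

Sum the resistances:
  R_nickel alloy = (1/1.31 − 1/1.35)/(4πk) = 0.02262/(4π·13.0) = 1.385×10^-4 K/W
  R_cellular glass = (1/1.35 − 1/1.72)/(4πk) = 0.1593/(4π·0.0548) = 0.2314 K/W
ΣR = 0.2315 K/W
ΔT = Q·ΣR = 172 × 0.2315 = 39.82 K
Heat flows outward, so T_out = T_in − ΔT = 45.1 − 39.82 = 5.28 °C

T_out = 5.28 °C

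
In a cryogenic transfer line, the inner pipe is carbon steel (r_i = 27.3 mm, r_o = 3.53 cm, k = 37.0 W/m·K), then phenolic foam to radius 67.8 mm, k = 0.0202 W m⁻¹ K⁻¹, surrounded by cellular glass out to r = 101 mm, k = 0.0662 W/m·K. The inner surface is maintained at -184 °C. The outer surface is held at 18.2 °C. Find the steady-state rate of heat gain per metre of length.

Treat each layer as a resistance in series:
  R'_carbon steel = ln(0.0353/0.0273)/(2πk) = 0.2570/(2π·37.0) = 0.001105 m·K/W
  R'_phenolic foam = ln(0.0678/0.0353)/(2πk) = 0.6527/(2π·0.0202) = 5.142 m·K/W
  R'_cellular glass = ln(0.101/0.0678)/(2πk) = 0.3986/(2π·0.0662) = 0.9582 m·K/W
ΣR = 0.001105 + 5.142 + 0.9582 = 6.101 m·K/W
Q' = ΔT/ΣR = (-184 °C − 18.2 °C)/6.101 = -33.1 W/m
(Negative Q' ⇒ heat flows inward; heat gain = 33.1 W/m.)

Q' = 33.1 W/m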